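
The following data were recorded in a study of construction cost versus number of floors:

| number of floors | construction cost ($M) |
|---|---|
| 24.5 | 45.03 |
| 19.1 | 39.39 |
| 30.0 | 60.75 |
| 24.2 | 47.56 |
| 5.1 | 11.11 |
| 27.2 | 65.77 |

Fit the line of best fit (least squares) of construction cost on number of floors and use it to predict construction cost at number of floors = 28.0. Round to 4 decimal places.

58.1672

n = 6, Σx = 130.1, Σy = 269.61, Σxy = 6674.641, Σx² = 3216.55
Sxx = Σx² − (Σx)²/n = 3216.55 − 2821.001667 = 395.548333
Sxy = Σxy − (Σx)(Σy)/n = 6674.641 − 5846.0435 = 828.5975
b = Sxy/Sxx = 828.5975/395.548333 = 2.094807
a = ȳ − b·x̄ = 44.935 − 2.094807·21.683333 = -0.487403
ŷ(28.0) = a + b·28.0 = -0.487403 + 2.094807·28 = 58.167199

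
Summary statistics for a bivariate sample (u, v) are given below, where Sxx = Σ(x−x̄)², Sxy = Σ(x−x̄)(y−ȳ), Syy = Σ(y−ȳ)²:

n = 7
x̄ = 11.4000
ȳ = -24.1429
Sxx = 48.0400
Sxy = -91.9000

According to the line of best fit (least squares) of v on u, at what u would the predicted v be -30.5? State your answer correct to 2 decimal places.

b = Sxy/Sxx = -91.9/48.04 = -1.912989
a = ȳ − b·x̄ = -24.1429 − (-1.912989)·11.4 = -2.334823
Set a + b·x = -30.5: x = (-30.5 − (-2.334823)) / (-1.912989) = 14.723124

14.72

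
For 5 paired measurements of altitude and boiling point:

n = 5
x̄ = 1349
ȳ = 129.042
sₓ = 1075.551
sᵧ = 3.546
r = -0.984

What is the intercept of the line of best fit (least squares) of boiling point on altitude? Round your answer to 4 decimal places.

b = r · sᵧ/sₓ = -0.984 · 3.546/1075.551 = -0.003244
a = ȳ − b·x̄ = 129.042 − (-0.003244)·1349 = 133.418377

133.4184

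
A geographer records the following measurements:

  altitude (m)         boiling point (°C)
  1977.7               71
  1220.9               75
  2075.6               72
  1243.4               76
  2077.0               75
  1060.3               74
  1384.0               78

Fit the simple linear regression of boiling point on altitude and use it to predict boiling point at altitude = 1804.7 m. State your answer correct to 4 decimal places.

n = 7, Σx = 11038.9, Σy = 521, Σxy = 818115, Σx² = 18609674.11
Sxx = Σx² − (Σx)²/n = 18609674.11 − 17408187.601429 = 1201486.508571
Sxy = Σxy − (Σx)(Σy)/n = 818115 − 821609.557143 = -3494.557143
b = Sxy/Sxx = -3494.557143/1201486.508571 = -0.002909
a = ȳ − b·x̄ = 74.428571 − (-0.002909)·1576.985714 = 79.015279
ŷ(1804.7) = a + b·1804.7 = 79.015279 + (-0.002909)·1804.7 = 73.766258

73.7663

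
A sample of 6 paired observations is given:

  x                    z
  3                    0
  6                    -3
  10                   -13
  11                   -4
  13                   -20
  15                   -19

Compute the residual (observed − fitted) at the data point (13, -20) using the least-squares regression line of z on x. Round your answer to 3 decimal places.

-4.574

n = 6, Σx = 58, Σy = -59, Σxy = -737, Σx² = 660
Sxx = Σx² − (Σx)²/n = 660 − 560.666667 = 99.333333
Sxy = Σxy − (Σx)(Σy)/n = -737 − (-570.333333) = -166.666667
b = Sxy/Sxx = -166.666667/99.333333 = -1.677852
a = ȳ − b·x̄ = -9.833333 − (-1.677852)·9.666667 = 6.385906
ŷ(13) = 6.385906 + (-1.677852)·13 = -15.426174
residual = y − ŷ = -20 − (-15.426174) = -4.573826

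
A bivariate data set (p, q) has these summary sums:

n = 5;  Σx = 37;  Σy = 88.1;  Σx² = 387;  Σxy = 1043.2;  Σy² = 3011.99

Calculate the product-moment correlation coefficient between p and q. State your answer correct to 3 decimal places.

Sxx = Σx² − (Σx)²/n = 387 − 273.8 = 113.2
Sxy = Σxy − (Σx)(Σy)/n = 1043.2 − 651.94 = 391.26
Syy = Σy² − (Σy)²/n = 3011.99 − 1552.322 = 1459.668
r = Sxy/√(Sxx·Syy) = 391.26/√(165234.4176) = 391.26/406.490366 = 0.962532

0.963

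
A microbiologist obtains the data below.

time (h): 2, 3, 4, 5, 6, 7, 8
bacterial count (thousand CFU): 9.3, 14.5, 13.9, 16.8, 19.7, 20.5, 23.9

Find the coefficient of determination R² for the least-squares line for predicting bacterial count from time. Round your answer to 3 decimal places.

0.952

n = 7, Σx = 35, Σy = 118.6, Σxy = 654.6, Σx² = 203, Σy² = 2151.74
Sxx = Σx² − (Σx)²/n = 203 − 175 = 28
Sxy = Σxy − (Σx)(Σy)/n = 654.6 − 593 = 61.6
Syy = Σy² − (Σy)²/n = 2151.74 − 2009.422857 = 142.317143
R² = Sxy²/(Sxx·Syy) = (61.6)²/(28·142.317143) = 0.952239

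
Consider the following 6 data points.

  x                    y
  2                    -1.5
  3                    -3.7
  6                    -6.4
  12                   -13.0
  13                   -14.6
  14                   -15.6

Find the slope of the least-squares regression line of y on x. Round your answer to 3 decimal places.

-1.132

n = 6, Σx = 50, Σy = -54.8, Σxy = -616.7, Σx² = 558
Sxx = Σx² − (Σx)²/n = 558 − 416.666667 = 141.333333
Sxy = Σxy − (Σx)(Σy)/n = -616.7 − (-456.666667) = -160.033333
b = Sxy/Sxx = -160.033333/141.333333 = -1.132311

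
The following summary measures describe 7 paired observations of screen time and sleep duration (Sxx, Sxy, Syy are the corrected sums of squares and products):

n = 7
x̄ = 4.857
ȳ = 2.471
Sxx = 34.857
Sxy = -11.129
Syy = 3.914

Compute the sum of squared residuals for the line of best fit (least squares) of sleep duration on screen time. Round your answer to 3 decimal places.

0.361

b = Sxy/Sxx = -11.129/34.857 = -0.319276
SSE = Syy − b·Sxy = 3.914 − (-0.319276)·(-11.129) = 0.360779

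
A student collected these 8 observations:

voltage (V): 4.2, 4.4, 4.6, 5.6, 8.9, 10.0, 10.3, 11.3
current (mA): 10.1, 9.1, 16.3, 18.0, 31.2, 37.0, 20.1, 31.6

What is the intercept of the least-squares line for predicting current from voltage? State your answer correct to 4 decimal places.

-0.0746

n = 8, Σx = 59.3, Σy = 173.4, Σxy = 1470.03, Σx² = 502.51
Sxx = Σx² − (Σx)²/n = 502.51 − 439.56125 = 62.94875
Sxy = Σxy − (Σx)(Σy)/n = 1470.03 − 1285.3275 = 184.7025
b = Sxy/Sxx = 184.7025/62.94875 = 2.934173
a = ȳ − b·x̄ = 21.675 − 2.934173·7.4125 = -0.074555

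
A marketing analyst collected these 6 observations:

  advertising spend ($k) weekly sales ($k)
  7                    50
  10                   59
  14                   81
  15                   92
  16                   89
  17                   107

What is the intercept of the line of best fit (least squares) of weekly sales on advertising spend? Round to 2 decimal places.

8.70

n = 6, Σx = 79, Σy = 478, Σxy = 6697, Σx² = 1115
Sxx = Σx² − (Σx)²/n = 1115 − 1040.166667 = 74.833333
Sxy = Σxy − (Σx)(Σy)/n = 6697 − 6293.666667 = 403.333333
b = Sxy/Sxx = 403.333333/74.833333 = 5.389755
a = ȳ − b·x̄ = 79.666667 − 5.389755·13.166667 = 8.701559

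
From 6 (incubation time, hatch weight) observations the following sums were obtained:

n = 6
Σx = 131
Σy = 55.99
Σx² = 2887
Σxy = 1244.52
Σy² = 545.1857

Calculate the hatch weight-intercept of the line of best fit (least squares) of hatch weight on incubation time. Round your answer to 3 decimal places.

Sxx = Σx² − (Σx)²/n = 2887 − 2860.166667 = 26.833333
Sxy = Σxy − (Σx)(Σy)/n = 1244.52 − 1222.448333 = 22.071667
b = Sxy/Sxx = 22.071667/26.833333 = 0.822547
a = ȳ − b·x̄ = 9.331667 − 0.822547·21.833333 = -8.627267

-8.627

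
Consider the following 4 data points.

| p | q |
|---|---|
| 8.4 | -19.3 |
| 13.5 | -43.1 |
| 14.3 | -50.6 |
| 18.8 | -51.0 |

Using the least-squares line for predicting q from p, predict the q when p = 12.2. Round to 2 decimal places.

-36.13

n = 4, Σx = 55, Σy = -164, Σxy = -2426.35, Σx² = 810.74
Sxx = Σx² − (Σx)²/n = 810.74 − 756.25 = 54.49
Sxy = Σxy − (Σx)(Σy)/n = -2426.35 − (-2255) = -171.35
b = Sxy/Sxx = -171.35/54.49 = -3.144614
a = ȳ − b·x̄ = -41 − (-3.144614)·13.75 = 2.238438
ŷ(12.2) = a + b·12.2 = 2.238438 + (-3.144614)·12.2 = -36.125849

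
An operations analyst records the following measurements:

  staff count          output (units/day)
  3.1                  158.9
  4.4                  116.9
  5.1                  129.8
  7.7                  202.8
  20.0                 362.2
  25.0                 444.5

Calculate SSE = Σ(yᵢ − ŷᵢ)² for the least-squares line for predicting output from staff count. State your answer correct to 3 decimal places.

n = 6, Σx = 65.3, Σy = 1415.1, Σxy = 21586.99, Σx² = 1139.27, Σy² = 425659.79
Sxx = Σx² − (Σx)²/n = 1139.27 − 710.681667 = 428.588333
Sxy = Σxy − (Σx)(Σy)/n = 21586.99 − 15401.005 = 6185.985
Syy = Σy² − (Σy)²/n = 425659.79 − 333751.335 = 91908.455
b = Sxy/Sxx = 6185.985/428.588333 = 14.433396
SSE = Syy − b·Sxy = 91908.455 − 14.433396·6185.985 = 2623.685808

2623.686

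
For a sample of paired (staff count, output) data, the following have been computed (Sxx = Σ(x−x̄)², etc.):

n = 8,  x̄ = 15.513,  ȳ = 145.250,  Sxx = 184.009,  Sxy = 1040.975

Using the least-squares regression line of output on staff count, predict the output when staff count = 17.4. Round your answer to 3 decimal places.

155.925

b = Sxy/Sxx = 1040.975/184.009 = 5.657196
a = ȳ − b·x̄ = 145.25 − 5.657196·15.513 = 57.489917
ŷ(17.4) = a + b·17.4 = 57.489917 + 5.657196·17.4 = 155.925129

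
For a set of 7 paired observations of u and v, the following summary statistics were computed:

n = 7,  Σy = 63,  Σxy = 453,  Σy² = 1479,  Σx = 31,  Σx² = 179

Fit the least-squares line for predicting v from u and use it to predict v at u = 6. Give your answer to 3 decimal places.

15.555

Sxx = Σx² − (Σx)²/n = 179 − 137.285714 = 41.714286
Sxy = Σxy − (Σx)(Σy)/n = 453 − 279 = 174
b = Sxy/Sxx = 174/41.714286 = 4.171233
a = ȳ − b·x̄ = 9 − 4.171233·4.428571 = -9.472603
ŷ(6) = a + b·6 = -9.472603 + 4.171233·6 = 15.554795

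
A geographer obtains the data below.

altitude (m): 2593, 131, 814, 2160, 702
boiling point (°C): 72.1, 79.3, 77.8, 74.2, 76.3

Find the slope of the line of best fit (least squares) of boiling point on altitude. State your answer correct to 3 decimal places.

-0.003

n = 5, Σx = 6400, Σy = 379.7, Σxy = 474507.4, Σx² = 12561810
Sxx = Σx² − (Σx)²/n = 12561810 − 8192000 = 4369810
Sxy = Σxy − (Σx)(Σy)/n = 474507.4 − 486016 = -11508.6
b = Sxy/Sxx = -11508.6/4369810 = -0.002634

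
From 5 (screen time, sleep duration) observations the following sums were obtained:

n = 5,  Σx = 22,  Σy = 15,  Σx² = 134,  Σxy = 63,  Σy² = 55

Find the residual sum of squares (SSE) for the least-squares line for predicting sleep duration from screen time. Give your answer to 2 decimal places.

9.76

Sxx = Σx² − (Σx)²/n = 134 − 96.8 = 37.2
Sxy = Σxy − (Σx)(Σy)/n = 63 − 66 = -3
Syy = Σy² − (Σy)²/n = 55 − 45 = 10
b = Sxy/Sxx = -3/37.2 = -0.080645
SSE = Syy − b·Sxy = 10 − (-0.080645)·(-3) = 9.758065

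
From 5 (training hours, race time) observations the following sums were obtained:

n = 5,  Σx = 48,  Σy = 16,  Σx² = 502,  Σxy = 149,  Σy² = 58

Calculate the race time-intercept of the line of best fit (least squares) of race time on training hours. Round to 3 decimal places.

Sxx = Σx² − (Σx)²/n = 502 − 460.8 = 41.2
Sxy = Σxy − (Σx)(Σy)/n = 149 − 153.6 = -4.6
b = Sxy/Sxx = -4.6/41.2 = -0.111650
a = ȳ − b·x̄ = 3.2 − (-0.111650)·9.6 = 4.271845

4.272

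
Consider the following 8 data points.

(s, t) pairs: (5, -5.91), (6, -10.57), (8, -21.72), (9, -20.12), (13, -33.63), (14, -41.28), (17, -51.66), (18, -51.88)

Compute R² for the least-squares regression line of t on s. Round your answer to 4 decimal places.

0.9855

n = 8, Σx = 90, Σy = -236.77, Σxy = -3274.98, Σx² = 1184, Σy² = 9218.5311
Sxx = Σx² − (Σx)²/n = 1184 − 1012.5 = 171.5
Sxy = Σxy − (Σx)(Σy)/n = -3274.98 − (-2663.6625) = -611.3175
Syy = Σy² − (Σy)²/n = 9218.5311 − 7007.504112 = 2211.026987
R² = Sxy²/(Sxx·Syy) = (-611.3175)²/(171.5·2211.026987) = 0.985543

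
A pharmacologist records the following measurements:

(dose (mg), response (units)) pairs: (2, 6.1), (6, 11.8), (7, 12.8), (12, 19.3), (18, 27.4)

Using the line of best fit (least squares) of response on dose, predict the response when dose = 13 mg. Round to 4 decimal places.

n = 5, Σx = 45, Σy = 77.4, Σxy = 897.4, Σx² = 557
Sxx = Σx² − (Σx)²/n = 557 − 405 = 152
Sxy = Σxy − (Σx)(Σy)/n = 897.4 − 696.6 = 200.8
b = Sxy/Sxx = 200.8/152 = 1.321053
a = ȳ − b·x̄ = 15.48 − 1.321053·9 = 3.590526
ŷ(13) = a + b·13 = 3.590526 + 1.321053·13 = 20.764211

20.7642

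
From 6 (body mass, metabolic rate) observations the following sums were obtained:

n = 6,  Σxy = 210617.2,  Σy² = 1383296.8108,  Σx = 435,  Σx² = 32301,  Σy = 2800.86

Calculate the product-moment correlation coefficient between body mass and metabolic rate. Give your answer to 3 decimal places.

Sxx = Σx² − (Σx)²/n = 32301 − 31537.5 = 763.5
Sxy = Σxy − (Σx)(Σy)/n = 210617.2 − 203062.35 = 7554.85
Syy = Σy² − (Σy)²/n = 1383296.8108 − 1307469.4566 = 75827.3542
r = Sxy/√(Sxx·Syy) = 7554.85/√(57894184.9317) = 7554.85/7608.822835 = 0.992907

0.993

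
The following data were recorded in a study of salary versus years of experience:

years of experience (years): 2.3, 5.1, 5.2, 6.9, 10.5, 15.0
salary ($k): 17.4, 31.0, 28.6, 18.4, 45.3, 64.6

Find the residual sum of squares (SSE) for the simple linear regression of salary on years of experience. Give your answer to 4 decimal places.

237.8812

n = 6, Σx = 45, Σy = 205.3, Σxy = 1918.45, Σx² = 441.2, Σy² = 8645.53
Sxx = Σx² − (Σx)²/n = 441.2 − 337.5 = 103.7
Sxy = Σxy − (Σx)(Σy)/n = 1918.45 − 1539.75 = 378.7
Syy = Σy² − (Σy)²/n = 8645.53 − 7024.681667 = 1620.848333
b = Sxy/Sxx = 378.7/103.7 = 3.651880
SSE = Syy − b·Sxy = 1620.848333 − 3.651880·378.7 = 237.881217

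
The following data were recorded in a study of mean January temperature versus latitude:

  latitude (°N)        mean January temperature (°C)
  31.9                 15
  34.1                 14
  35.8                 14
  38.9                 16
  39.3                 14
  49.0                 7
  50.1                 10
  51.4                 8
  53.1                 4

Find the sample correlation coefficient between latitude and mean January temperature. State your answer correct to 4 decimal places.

-0.9014

n = 9, Σx = 383.6, Σy = 102, Σxy = 4097.3, Σx² = 16892.34, Σy² = 1298
Sxx = Σx² − (Σx)²/n = 16892.34 − 16349.884444 = 542.455556
Sxy = Σxy − (Σx)(Σy)/n = 4097.3 − 4347.466667 = -250.166667
Syy = Σy² − (Σy)²/n = 1298 − 1156 = 142
r = Sxy/√(Sxx·Syy) = -250.166667/√(77028.688889) = -250.166667/277.540427 = -0.901370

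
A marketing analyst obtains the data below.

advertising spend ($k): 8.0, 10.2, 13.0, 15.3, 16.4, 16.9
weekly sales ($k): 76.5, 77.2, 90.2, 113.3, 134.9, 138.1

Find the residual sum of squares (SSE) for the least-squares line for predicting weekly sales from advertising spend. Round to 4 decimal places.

428.6244

n = 6, Σx = 79.8, Σy = 630.2, Σxy = 8851.78, Σx² = 1125.7, Σy² = 70054.64
Sxx = Σx² − (Σx)²/n = 1125.7 − 1061.34 = 64.36
Sxy = Σxy − (Σx)(Σy)/n = 8851.78 − 8381.66 = 470.12
Syy = Σy² − (Σy)²/n = 70054.64 − 66192.006667 = 3862.633333
b = Sxy/Sxx = 470.12/64.36 = 7.304537
SSE = Syy − b·Sxy = 3862.633333 − 7.304537·470.12 = 428.624409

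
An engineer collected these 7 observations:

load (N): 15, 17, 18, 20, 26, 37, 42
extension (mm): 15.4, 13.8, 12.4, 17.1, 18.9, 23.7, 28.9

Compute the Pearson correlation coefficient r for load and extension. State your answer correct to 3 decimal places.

n = 7, Σx = 175, Σy = 130.2, Σxy = 3612.9, Σx² = 5047, Σy² = 2627.88
Sxx = Σx² − (Σx)²/n = 5047 − 4375 = 672
Sxy = Σxy − (Σx)(Σy)/n = 3612.9 − 3255 = 357.9
Syy = Σy² − (Σy)²/n = 2627.88 − 2421.72 = 206.16
r = Sxy/√(Sxx·Syy) = 357.9/√(138539.52) = 357.9/372.208974 = 0.961557

0.962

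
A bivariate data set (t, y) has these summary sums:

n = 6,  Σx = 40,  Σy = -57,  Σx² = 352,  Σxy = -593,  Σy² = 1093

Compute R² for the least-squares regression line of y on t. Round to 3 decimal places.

0.964

Sxx = Σx² − (Σx)²/n = 352 − 266.666667 = 85.333333
Sxy = Σxy − (Σx)(Σy)/n = -593 − (-380) = -213
Syy = Σy² − (Σy)²/n = 1093 − 541.5 = 551.5
R² = Sxy²/(Sxx·Syy) = (-213)²/(85.333333·551.5) = 0.964040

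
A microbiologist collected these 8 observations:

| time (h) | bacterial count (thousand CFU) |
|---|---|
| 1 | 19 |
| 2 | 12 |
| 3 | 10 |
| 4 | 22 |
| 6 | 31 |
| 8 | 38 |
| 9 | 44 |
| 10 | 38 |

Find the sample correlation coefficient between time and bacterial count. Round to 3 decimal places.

0.913

n = 8, Σx = 43, Σy = 214, Σxy = 1427, Σx² = 311, Σy² = 6874
Sxx = Σx² − (Σx)²/n = 311 − 231.125 = 79.875
Sxy = Σxy − (Σx)(Σy)/n = 1427 − 1150.25 = 276.75
Syy = Σy² − (Σy)²/n = 6874 − 5724.5 = 1149.5
r = Sxy/√(Sxx·Syy) = 276.75/√(91816.3125) = 276.75/303.012067 = 0.913330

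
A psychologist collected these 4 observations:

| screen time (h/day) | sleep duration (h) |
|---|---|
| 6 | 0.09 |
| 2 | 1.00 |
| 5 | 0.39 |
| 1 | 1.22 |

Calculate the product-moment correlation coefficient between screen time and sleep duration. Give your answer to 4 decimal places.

n = 4, Σx = 14, Σy = 2.7, Σxy = 5.71, Σx² = 66, Σy² = 2.6486
Sxx = Σx² − (Σx)²/n = 66 − 49 = 17
Sxy = Σxy − (Σx)(Σy)/n = 5.71 − 9.45 = -3.74
Syy = Σy² − (Σy)²/n = 2.6486 − 1.8225 = 0.8261
r = Sxy/√(Sxx·Syy) = -3.74/√(14.0437) = -3.74/3.747492 = -0.998001

-0.9980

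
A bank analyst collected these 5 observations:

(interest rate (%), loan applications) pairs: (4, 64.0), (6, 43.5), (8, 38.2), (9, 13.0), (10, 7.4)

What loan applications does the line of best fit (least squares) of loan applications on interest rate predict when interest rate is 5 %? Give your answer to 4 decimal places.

n = 5, Σx = 37, Σy = 166.1, Σxy = 1013.6, Σx² = 297
Sxx = Σx² − (Σx)²/n = 297 − 273.8 = 23.2
Sxy = Σxy − (Σx)(Σy)/n = 1013.6 − 1229.14 = -215.54
b = Sxy/Sxx = -215.54/23.2 = -9.290517
a = ȳ − b·x̄ = 33.22 − (-9.290517)·7.4 = 101.969828
ŷ(5) = a + b·5 = 101.969828 + (-9.290517)·5 = 55.517241

55.5172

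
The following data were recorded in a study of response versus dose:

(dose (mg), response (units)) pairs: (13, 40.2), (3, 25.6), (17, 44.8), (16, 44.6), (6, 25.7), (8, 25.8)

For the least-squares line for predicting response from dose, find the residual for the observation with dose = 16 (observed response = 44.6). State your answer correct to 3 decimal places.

1.130

n = 6, Σx = 63, Σy = 206.7, Σxy = 2435.2, Σx² = 823
Sxx = Σx² − (Σx)²/n = 823 − 661.5 = 161.5
Sxy = Σxy − (Σx)(Σy)/n = 2435.2 − 2170.35 = 264.85
b = Sxy/Sxx = 264.85/161.5 = 1.639938
a = ȳ − b·x̄ = 34.45 − 1.639938·10.5 = 17.230650
ŷ(16) = 17.230650 + 1.639938·16 = 43.469659
residual = y − ŷ = 44.6 − 43.469659 = 1.130341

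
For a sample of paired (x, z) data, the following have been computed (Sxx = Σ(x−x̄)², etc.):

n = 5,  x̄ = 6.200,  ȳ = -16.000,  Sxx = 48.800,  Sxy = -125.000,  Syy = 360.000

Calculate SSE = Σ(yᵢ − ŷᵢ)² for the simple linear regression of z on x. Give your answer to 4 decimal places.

39.8156

b = Sxy/Sxx = -125/48.8 = -2.561475
SSE = Syy − b·Sxy = 360 − (-2.561475)·(-125) = 39.815574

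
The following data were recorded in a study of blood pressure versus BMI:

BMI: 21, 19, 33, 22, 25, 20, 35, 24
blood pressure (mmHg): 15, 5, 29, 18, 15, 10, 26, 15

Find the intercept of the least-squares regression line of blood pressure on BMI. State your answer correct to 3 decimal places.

-13.084

n = 8, Σx = 199, Σy = 133, Σxy = 3608, Σx² = 5201
Sxx = Σx² − (Σx)²/n = 5201 − 4950.125 = 250.875
Sxy = Σxy − (Σx)(Σy)/n = 3608 − 3308.375 = 299.625
b = Sxy/Sxx = 299.625/250.875 = 1.194320
a = ȳ − b·x̄ = 16.625 − 1.194320·24.875 = -13.083707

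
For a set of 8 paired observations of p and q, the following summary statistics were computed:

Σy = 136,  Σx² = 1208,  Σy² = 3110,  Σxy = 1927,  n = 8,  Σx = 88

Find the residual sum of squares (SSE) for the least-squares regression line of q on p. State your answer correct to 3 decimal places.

23.996

Sxx = Σx² − (Σx)²/n = 1208 − 968 = 240
Sxy = Σxy − (Σx)(Σy)/n = 1927 − 1496 = 431
Syy = Σy² − (Σy)²/n = 3110 − 2312 = 798
b = Sxy/Sxx = 431/240 = 1.795833
SSE = Syy − b·Sxy = 798 − 1.795833·431 = 23.995833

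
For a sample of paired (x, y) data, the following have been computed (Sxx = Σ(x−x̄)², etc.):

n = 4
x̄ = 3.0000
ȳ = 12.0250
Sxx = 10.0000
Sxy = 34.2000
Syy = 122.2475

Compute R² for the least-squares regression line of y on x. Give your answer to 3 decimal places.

R² = Sxy²/(Sxx·Syy) = (34.2)²/(10·122.2475) = 0.956780

0.957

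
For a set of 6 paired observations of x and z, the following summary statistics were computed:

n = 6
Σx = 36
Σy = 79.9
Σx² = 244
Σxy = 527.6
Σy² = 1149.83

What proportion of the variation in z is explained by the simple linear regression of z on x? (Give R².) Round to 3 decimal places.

Sxx = Σx² − (Σx)²/n = 244 − 216 = 28
Sxy = Σxy − (Σx)(Σy)/n = 527.6 − 479.4 = 48.2
Syy = Σy² − (Σy)²/n = 1149.83 − 1064.001667 = 85.828333
R² = Sxy²/(Sxx·Syy) = (48.2)²/(28·85.828333) = 0.966730

0.967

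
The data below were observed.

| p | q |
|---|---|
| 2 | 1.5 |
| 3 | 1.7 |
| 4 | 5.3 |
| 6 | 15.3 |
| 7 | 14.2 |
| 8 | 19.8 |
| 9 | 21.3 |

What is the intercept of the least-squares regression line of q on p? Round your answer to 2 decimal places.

n = 7, Σx = 39, Σy = 79.1, Σxy = 570.6, Σx² = 259
Sxx = Σx² − (Σx)²/n = 259 − 217.285714 = 41.714286
Sxy = Σxy − (Σx)(Σy)/n = 570.6 − 440.7 = 129.9
b = Sxy/Sxx = 129.9/41.714286 = 3.114041
a = ȳ − b·x̄ = 11.3 − 3.114041·5.571429 = -6.049658

-6.05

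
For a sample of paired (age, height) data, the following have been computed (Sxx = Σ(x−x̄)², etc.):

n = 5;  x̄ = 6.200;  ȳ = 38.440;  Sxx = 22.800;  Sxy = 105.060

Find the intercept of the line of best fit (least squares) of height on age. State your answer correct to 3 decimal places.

9.871

b = Sxy/Sxx = 105.06/22.8 = 4.607895
a = ȳ − b·x̄ = 38.44 − 4.607895·6.2 = 9.871053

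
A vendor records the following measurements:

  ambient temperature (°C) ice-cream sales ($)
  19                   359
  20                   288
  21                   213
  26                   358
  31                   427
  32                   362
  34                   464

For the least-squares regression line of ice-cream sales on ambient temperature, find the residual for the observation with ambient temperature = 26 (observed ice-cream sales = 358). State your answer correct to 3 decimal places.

6.436

n = 7, Σx = 183, Σy = 2471, Σxy = 66959, Σx² = 5019
Sxx = Σx² − (Σx)²/n = 5019 − 4784.142857 = 234.857143
Sxy = Σxy − (Σx)(Σy)/n = 66959 − 64599 = 2360
b = Sxy/Sxx = 2360/234.857143 = 10.048662
a = ȳ − b·x̄ = 353 − 10.048662·26.142857 = 90.299270
ŷ(26) = 90.299270 + 10.048662·26 = 351.564477
residual = y − ŷ = 358 − 351.564477 = 6.435523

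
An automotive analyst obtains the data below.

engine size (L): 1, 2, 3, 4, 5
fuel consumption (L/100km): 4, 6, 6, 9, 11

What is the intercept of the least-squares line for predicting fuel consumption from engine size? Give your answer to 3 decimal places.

2.100

n = 5, Σx = 15, Σy = 36, Σxy = 125, Σx² = 55
Sxx = Σx² − (Σx)²/n = 55 − 45 = 10
Sxy = Σxy − (Σx)(Σy)/n = 125 − 108 = 17
b = Sxy/Sxx = 17/10 = 1.7
a = ȳ − b·x̄ = 7.2 − 1.7·3 = 2.1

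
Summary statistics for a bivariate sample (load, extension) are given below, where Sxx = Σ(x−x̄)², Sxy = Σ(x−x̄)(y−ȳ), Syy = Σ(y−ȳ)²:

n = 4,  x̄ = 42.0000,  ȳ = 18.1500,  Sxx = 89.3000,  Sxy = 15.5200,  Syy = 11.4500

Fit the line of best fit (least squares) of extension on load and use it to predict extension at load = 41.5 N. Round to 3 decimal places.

18.063

b = Sxy/Sxx = 15.52/89.3 = 0.173796
a = ȳ − b·x̄ = 18.15 − 0.173796·42 = 10.850560
ŷ(41.5) = a + b·41.5 = 10.850560 + 0.173796·41.5 = 18.063102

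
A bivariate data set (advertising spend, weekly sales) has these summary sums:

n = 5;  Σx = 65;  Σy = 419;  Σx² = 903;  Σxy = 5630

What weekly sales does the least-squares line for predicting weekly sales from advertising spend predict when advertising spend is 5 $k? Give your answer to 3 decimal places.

Sxx = Σx² − (Σx)²/n = 903 − 845 = 58
Sxy = Σxy − (Σx)(Σy)/n = 5630 − 5447 = 183
b = Sxy/Sxx = 183/58 = 3.155172
a = ȳ − b·x̄ = 83.8 − 3.155172·13 = 42.782759
ŷ(5) = a + b·5 = 42.782759 + 3.155172·5 = 58.558621

58.559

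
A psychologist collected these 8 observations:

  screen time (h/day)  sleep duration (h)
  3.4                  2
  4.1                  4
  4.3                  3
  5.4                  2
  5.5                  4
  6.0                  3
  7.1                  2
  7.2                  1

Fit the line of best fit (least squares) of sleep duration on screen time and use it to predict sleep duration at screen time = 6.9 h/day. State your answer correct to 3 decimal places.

2.104

n = 8, Σx = 43, Σy = 21, Σxy = 108.3, Σx² = 244.52
Sxx = Σx² − (Σx)²/n = 244.52 − 231.125 = 13.395
Sxy = Σxy − (Σx)(Σy)/n = 108.3 − 112.875 = -4.575
b = Sxy/Sxx = -4.575/13.395 = -0.341545
a = ȳ − b·x̄ = 2.625 − (-0.341545)·5.375 = 4.460806
ŷ(6.9) = a + b·6.9 = 4.460806 + (-0.341545)·6.9 = 2.104143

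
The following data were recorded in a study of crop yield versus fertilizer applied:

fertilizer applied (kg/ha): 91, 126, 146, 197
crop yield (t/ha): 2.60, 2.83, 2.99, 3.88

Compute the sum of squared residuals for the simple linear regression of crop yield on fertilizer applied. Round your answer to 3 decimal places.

0.058

n = 4, Σx = 560, Σy = 12.3, Σxy = 1794.08, Σx² = 84282, Σy² = 38.7634
Sxx = Σx² − (Σx)²/n = 84282 − 78400 = 5882
Sxy = Σxy − (Σx)(Σy)/n = 1794.08 − 1722 = 72.08
Syy = Σy² − (Σy)²/n = 38.7634 − 37.8225 = 0.9409
b = Sxy/Sxx = 72.08/5882 = 0.012254
SSE = Syy − b·Sxy = 0.9409 − 0.012254·72.08 = 0.057608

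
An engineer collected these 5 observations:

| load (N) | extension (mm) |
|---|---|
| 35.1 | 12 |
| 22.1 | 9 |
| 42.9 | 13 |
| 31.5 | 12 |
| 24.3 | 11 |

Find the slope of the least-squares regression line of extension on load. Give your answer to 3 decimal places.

n = 5, Σx = 155.9, Σy = 57, Σxy = 1823.1, Σx² = 5143.57
Sxx = Σx² − (Σx)²/n = 5143.57 − 4860.962 = 282.608
Sxy = Σxy − (Σx)(Σy)/n = 1823.1 − 1777.26 = 45.84
b = Sxy/Sxx = 45.84/282.608 = 0.162203

0.162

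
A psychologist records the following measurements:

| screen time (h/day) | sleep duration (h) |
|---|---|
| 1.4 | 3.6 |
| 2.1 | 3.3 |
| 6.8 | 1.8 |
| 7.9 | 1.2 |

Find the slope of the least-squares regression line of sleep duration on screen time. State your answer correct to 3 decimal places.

-0.353

n = 4, Σx = 18.2, Σy = 9.9, Σxy = 33.69, Σx² = 115.02
Sxx = Σx² − (Σx)²/n = 115.02 − 82.81 = 32.21
Sxy = Σxy − (Σx)(Σy)/n = 33.69 − 45.045 = -11.355
b = Sxy/Sxx = -11.355/32.21 = -0.352530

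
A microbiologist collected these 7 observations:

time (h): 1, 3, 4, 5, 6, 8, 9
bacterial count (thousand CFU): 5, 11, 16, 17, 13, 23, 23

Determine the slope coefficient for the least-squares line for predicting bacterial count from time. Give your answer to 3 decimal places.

2.146

n = 7, Σx = 36, Σy = 108, Σxy = 656, Σx² = 232
Sxx = Σx² − (Σx)²/n = 232 − 185.142857 = 46.857143
Sxy = Σxy − (Σx)(Σy)/n = 656 − 555.428571 = 100.571429
b = Sxy/Sxx = 100.571429/46.857143 = 2.146341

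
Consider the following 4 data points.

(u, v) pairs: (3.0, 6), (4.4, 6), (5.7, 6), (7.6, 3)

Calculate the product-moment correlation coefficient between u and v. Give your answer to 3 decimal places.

n = 4, Σx = 20.7, Σy = 21, Σxy = 101.4, Σx² = 118.61, Σy² = 117
Sxx = Σx² − (Σx)²/n = 118.61 − 107.1225 = 11.4875
Sxy = Σxy − (Σx)(Σy)/n = 101.4 − 108.675 = -7.275
Syy = Σy² − (Σy)²/n = 117 − 110.25 = 6.75
r = Sxy/√(Sxx·Syy) = -7.275/√(77.540625) = -7.275/8.805715 = -0.826168

-0.826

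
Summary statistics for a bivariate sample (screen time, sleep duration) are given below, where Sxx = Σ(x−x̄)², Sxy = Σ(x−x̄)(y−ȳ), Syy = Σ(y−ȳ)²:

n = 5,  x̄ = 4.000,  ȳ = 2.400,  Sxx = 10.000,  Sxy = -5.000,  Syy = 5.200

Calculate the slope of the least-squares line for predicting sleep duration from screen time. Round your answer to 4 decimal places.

b = Sxy/Sxx = -5/10 = -0.5

-0.5000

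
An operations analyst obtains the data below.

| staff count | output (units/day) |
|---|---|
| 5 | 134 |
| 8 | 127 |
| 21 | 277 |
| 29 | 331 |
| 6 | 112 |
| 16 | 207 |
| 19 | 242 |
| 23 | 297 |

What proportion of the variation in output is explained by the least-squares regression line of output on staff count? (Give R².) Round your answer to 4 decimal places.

n = 8, Σx = 127, Σy = 1727, Σxy = 32515, Σx² = 2553, Σy² = 422541
Sxx = Σx² − (Σx)²/n = 2553 − 2016.125 = 536.875
Sxy = Σxy − (Σx)(Σy)/n = 32515 − 27416.125 = 5098.875
Syy = Σy² − (Σy)²/n = 422541 − 372816.125 = 49724.875
R² = Sxy²/(Sxx·Syy) = (5098.875)²/(536.875·49724.875) = 0.973872

0.9739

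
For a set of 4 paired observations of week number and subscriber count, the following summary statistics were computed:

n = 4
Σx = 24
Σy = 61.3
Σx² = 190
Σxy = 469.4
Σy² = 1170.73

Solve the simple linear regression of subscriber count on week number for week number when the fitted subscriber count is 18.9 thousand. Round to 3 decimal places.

7.619

Sxx = Σx² − (Σx)²/n = 190 − 144 = 46
Sxy = Σxy − (Σx)(Σy)/n = 469.4 − 367.8 = 101.6
b = Sxy/Sxx = 101.6/46 = 2.208696
a = ȳ − b·x̄ = 15.325 − 2.208696·6 = 2.072826
Set a + b·x = 18.9: x = (18.9 − 2.072826) / 2.208696 = 7.618602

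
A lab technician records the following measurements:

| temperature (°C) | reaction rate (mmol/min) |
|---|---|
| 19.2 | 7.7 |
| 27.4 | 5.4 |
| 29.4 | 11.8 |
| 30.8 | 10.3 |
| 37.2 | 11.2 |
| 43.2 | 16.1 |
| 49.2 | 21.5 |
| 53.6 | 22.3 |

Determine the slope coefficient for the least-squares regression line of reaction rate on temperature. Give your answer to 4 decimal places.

n = 8, Σx = 290, Σy = 106.3, Σxy = 4325.2, Σx² = 11476.08
Sxx = Σx² − (Σx)²/n = 11476.08 − 10512.5 = 963.58
Sxy = Σxy − (Σx)(Σy)/n = 4325.2 − 3853.375 = 471.825
b = Sxy/Sxx = 471.825/963.58 = 0.489658

0.4897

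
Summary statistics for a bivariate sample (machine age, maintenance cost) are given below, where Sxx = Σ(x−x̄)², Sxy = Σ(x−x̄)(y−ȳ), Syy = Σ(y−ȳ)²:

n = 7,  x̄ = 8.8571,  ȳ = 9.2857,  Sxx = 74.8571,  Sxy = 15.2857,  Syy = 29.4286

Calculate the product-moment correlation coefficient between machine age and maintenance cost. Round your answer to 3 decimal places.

r = Sxy/√(Sxx·Syy) = 15.2857/√(2202.939653) = 15.2857/46.935484 = 0.325675

0.326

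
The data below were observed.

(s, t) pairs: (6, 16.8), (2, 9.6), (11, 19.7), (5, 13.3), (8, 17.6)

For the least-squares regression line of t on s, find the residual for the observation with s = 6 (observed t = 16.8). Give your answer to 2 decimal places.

1.85

n = 5, Σx = 32, Σy = 77, Σxy = 544, Σx² = 250
Sxx = Σx² − (Σx)²/n = 250 − 204.8 = 45.2
Sxy = Σxy − (Σx)(Σy)/n = 544 − 492.8 = 51.2
b = Sxy/Sxx = 51.2/45.2 = 1.132743
a = ȳ − b·x̄ = 15.4 − 1.132743·6.4 = 8.150442
ŷ(6) = 8.150442 + 1.132743·6 = 14.946903
residual = y − ŷ = 16.8 − 14.946903 = 1.853097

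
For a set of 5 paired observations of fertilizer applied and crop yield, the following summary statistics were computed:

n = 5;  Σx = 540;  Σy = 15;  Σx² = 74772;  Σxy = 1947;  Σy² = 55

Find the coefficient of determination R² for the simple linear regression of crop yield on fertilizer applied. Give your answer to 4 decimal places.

0.6499

Sxx = Σx² − (Σx)²/n = 74772 − 58320 = 16452
Sxy = Σxy − (Σx)(Σy)/n = 1947 − 1620 = 327
Syy = Σy² − (Σy)²/n = 55 − 45 = 10
R² = Sxy²/(Sxx·Syy) = (327)²/(16452·10) = 0.649945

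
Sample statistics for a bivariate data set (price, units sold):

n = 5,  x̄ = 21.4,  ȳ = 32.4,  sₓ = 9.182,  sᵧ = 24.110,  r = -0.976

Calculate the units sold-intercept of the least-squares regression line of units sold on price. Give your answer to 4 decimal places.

87.2433

b = r · sᵧ/sₓ = -0.976 · 24.11/9.182 = -2.562771
a = ȳ − b·x̄ = 32.4 − (-2.562771)·21.4 = 87.243292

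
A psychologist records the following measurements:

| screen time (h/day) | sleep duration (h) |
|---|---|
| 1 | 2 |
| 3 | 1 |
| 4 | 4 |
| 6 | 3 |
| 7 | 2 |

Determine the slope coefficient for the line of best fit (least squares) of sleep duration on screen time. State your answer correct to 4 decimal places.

n = 5, Σx = 21, Σy = 12, Σxy = 53, Σx² = 111
Sxx = Σx² − (Σx)²/n = 111 − 88.2 = 22.8
Sxy = Σxy − (Σx)(Σy)/n = 53 − 50.4 = 2.6
b = Sxy/Sxx = 2.6/22.8 = 0.114035

0.1140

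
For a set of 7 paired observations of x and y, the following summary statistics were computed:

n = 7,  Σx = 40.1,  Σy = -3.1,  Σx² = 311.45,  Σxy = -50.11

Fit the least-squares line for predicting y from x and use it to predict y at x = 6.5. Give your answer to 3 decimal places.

-0.748

Sxx = Σx² − (Σx)²/n = 311.45 − 229.715714 = 81.734286
Sxy = Σxy − (Σx)(Σy)/n = -50.11 − (-17.758571) = -32.351429
b = Sxy/Sxx = -32.351429/81.734286 = -0.395812
a = ȳ − b·x̄ = -0.442857 − (-0.395812)·5.728571 = 1.824581
ŷ(6.5) = a + b·6.5 = 1.824581 + (-0.395812)·6.5 = -0.748198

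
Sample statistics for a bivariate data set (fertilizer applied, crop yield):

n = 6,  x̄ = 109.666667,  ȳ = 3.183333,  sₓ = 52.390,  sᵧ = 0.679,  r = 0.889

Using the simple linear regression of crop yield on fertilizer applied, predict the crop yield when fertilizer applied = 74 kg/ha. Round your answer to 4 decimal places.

2.7724

b = r · sᵧ/sₓ = 0.889 · 0.679/52.39 = 0.011522
a = ȳ − b·x̄ = 3.183333 − 0.011522·109.666667 = 1.919767
ŷ(74) = a + b·74 = 1.919767 + 0.011522·74 = 2.772386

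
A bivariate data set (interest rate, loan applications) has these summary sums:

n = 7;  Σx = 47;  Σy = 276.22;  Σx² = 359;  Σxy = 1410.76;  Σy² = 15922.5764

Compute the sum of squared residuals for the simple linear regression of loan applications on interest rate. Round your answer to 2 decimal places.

Sxx = Σx² − (Σx)²/n = 359 − 315.571429 = 43.428571
Sxy = Σxy − (Σx)(Σy)/n = 1410.76 − 1854.62 = -443.86
Syy = Σy² − (Σy)²/n = 15922.5764 − 10899.6412 = 5022.9352
b = Sxy/Sxx = -443.86/43.428571 = -10.220461
SSE = Syy − b·Sxy = 5022.9352 − (-10.220461)·(-443.86) = 486.481591

486.48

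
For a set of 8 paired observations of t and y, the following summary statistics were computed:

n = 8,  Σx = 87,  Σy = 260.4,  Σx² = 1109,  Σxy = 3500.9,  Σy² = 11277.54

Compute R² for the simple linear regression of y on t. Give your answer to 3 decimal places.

0.981

Sxx = Σx² − (Σx)²/n = 1109 − 946.125 = 162.875
Sxy = Σxy − (Σx)(Σy)/n = 3500.9 − 2831.85 = 669.05
Syy = Σy² − (Σy)²/n = 11277.54 − 8476.02 = 2801.52
R² = Sxy²/(Sxx·Syy) = (669.05)²/(162.875·2801.52) = 0.981000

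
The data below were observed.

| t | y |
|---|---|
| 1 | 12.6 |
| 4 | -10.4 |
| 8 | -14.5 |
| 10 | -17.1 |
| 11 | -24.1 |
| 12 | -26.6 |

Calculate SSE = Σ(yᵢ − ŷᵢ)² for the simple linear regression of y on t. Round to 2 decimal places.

n = 6, Σx = 46, Σy = -80.1, Σxy = -900.3, Σx² = 446, Σy² = 2057.95
Sxx = Σx² − (Σx)²/n = 446 − 352.666667 = 93.333333
Sxy = Σxy − (Σx)(Σy)/n = -900.3 − (-614.1) = -286.2
Syy = Σy² − (Σy)²/n = 2057.95 − 1069.335 = 988.615
b = Sxy/Sxx = -286.2/93.333333 = -3.066429
SSE = Syy − b·Sxy = 988.615 − (-3.066429)·(-286.2) = 111.003143

111.00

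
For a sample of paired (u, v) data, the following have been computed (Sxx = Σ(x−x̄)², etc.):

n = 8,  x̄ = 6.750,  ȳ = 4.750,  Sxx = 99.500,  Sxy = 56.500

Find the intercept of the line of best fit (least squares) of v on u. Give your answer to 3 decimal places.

b = Sxy/Sxx = 56.5/99.5 = 0.567839
a = ȳ − b·x̄ = 4.75 − 0.567839·6.75 = 0.917085

0.917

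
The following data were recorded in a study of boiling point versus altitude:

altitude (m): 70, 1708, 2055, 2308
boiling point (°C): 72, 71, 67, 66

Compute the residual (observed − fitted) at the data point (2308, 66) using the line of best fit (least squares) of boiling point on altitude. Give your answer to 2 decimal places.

n = 4, Σx = 6141, Σy = 276, Σxy = 416321, Σx² = 12472053
Sxx = Σx² − (Σx)²/n = 12472053 − 9427970.25 = 3044082.75
Sxy = Σxy − (Σx)(Σy)/n = 416321 − 423729 = -7408
b = Sxy/Sxx = -7408/3044082.75 = -0.002434
a = ȳ − b·x̄ = 69 − (-0.002434)·1535.25 = 72.736144
ŷ(2308) = 72.736144 + (-0.002434)·2308 = 67.119456
residual = y − ŷ = 66 − 67.119456 = -1.119456

-1.12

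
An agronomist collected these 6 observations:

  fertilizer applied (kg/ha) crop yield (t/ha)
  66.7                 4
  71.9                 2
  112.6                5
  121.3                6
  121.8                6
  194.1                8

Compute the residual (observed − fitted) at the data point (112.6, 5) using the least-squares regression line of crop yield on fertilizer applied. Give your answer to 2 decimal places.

n = 6, Σx = 688.4, Σy = 31, Σxy = 3985, Σx² = 89521
Sxx = Σx² − (Σx)²/n = 89521 − 78982.426667 = 10538.573333
Sxy = Σxy − (Σx)(Σy)/n = 3985 − 3556.733333 = 428.266667
b = Sxy/Sxx = 428.266667/10538.573333 = 0.040638
a = ȳ − b·x̄ = 5.166667 − 0.040638·114.733333 = 0.504132
ŷ(112.6) = 0.504132 + 0.040638·112.6 = 5.079972
residual = y − ŷ = 5 − 5.079972 = -0.079972

-0.08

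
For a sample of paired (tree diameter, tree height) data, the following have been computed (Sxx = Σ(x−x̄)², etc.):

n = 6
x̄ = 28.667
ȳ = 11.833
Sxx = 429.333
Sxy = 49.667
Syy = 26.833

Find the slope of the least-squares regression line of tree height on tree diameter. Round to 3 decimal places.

b = Sxy/Sxx = 49.667/429.333 = 0.115684

0.116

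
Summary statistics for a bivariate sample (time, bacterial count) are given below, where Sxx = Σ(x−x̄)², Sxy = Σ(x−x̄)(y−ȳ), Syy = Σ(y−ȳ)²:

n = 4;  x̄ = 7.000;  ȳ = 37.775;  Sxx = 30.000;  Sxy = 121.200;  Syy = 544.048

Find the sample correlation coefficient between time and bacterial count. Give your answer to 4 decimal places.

r = Sxy/√(Sxx·Syy) = 121.2/√(16321.44) = 121.2/127.755391 = 0.948688

0.9487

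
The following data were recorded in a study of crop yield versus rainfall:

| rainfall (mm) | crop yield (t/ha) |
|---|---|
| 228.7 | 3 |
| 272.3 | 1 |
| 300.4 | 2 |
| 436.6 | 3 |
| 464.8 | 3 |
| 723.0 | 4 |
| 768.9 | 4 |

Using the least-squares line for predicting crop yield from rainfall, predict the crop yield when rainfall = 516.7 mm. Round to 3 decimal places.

n = 7, Σx = 3194.7, Σy = 20, Σxy = 10231, Σx² = 1737285.95
Sxx = Σx² − (Σx)²/n = 1737285.95 − 1458015.441429 = 279270.508571
Sxy = Σxy − (Σx)(Σy)/n = 10231 − 9127.714286 = 1103.285714
b = Sxy/Sxx = 1103.285714/279270.508571 = 0.003951
a = ȳ − b·x̄ = 2.857143 − 0.003951·456.385714 = 1.054146
ŷ(516.7) = a + b·516.7 = 1.054146 + 0.003951·516.7 = 3.095420

3.095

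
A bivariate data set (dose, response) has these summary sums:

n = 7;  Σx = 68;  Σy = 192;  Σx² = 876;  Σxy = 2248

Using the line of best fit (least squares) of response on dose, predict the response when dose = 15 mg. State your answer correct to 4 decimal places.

36.8223

Sxx = Σx² − (Σx)²/n = 876 − 660.571429 = 215.428571
Sxy = Σxy − (Σx)(Σy)/n = 2248 − 1865.142857 = 382.857143
b = Sxy/Sxx = 382.857143/215.428571 = 1.777188
a = ȳ − b·x̄ = 27.428571 − 1.777188·9.714286 = 10.164456
ŷ(15) = a + b·15 = 10.164456 + 1.777188·15 = 36.822281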